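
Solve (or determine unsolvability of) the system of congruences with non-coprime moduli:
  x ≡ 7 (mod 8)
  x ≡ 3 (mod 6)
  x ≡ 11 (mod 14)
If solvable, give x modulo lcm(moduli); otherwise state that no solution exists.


Moduli 8, 6, 14 are not pairwise coprime, so CRT works modulo lcm(m_i) when all pairwise compatibility conditions hold.
Pairwise compatibility: gcd(m_i, m_j) must divide a_i - a_j for every pair.
Merge one congruence at a time:
  Start: x ≡ 7 (mod 8).
  Combine with x ≡ 3 (mod 6): gcd(8, 6) = 2; 3 - 7 = -4, which IS divisible by 2, so compatible.
    Write x = 7 + 8·t and substitute into x ≡ 3 (mod 6): 8·t ≡ 3 − 7 = -4 (mod 6).
    Divide the congruence (and modulus) by g = 2: 4·t ≡ -2 (mod 3).
    Reduce coefficients mod 3: 1·t ≡ 1 (mod 3).
    So t ≡ 1 (mod 3).
    Then x = 7 + 8·1 = 15, valid modulo lcm(8, 6) = 24: x ≡ 15 (mod 24).
  Combine with x ≡ 11 (mod 14): gcd(24, 14) = 2; 11 - 15 = -4, which IS divisible by 2, so compatible.
    Write x = 15 + 24·t and substitute into x ≡ 11 (mod 14): 24·t ≡ 11 − 15 = -4 (mod 14).
    Divide the congruence (and modulus) by g = 2: 12·t ≡ -2 (mod 7).
    Reduce coefficients mod 7: 5·t ≡ 5 (mod 7).
    The inverse of 5 mod 7 is 3 (since 5·3 = 15 = 2·7 + 1), so t ≡ 3·5 = 15 ≡ 1 (mod 7).
    Then x = 15 + 24·1 = 39, valid modulo lcm(24, 14) = 168: x ≡ 39 (mod 168).
Verify: 39 mod 8 = 7, 39 mod 6 = 3, 39 mod 14 = 11.

x ≡ 39 (mod 168).


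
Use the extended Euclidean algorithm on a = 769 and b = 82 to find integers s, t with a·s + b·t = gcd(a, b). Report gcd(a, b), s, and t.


Euclidean algorithm on (769, 82) — divide until remainder is 0:
  769 = 9 · 82 + 31
  82 = 2 · 31 + 20
  31 = 1 · 20 + 11
  20 = 1 · 11 + 9
  11 = 1 · 9 + 2
  9 = 4 · 2 + 1
  2 = 2 · 1 + 0
gcd(769, 82) = 1.
Track Bezout coefficients alongside the remainders: start with r₀ = 769 = a·1 + b·0 (s = 1, t = 0) and r₁ = 82 = a·0 + b·1 (s = 0, t = 1); each new remainder r_{k+1} = r_{k-1} − q_k·r_k inherits s_{k+1} = s_{k-1} − q_k·s_k, t_{k+1} = t_{k-1} − q_k·t_k, so r_k = a·s_k + b·t_k at every step:
  q = 9: r = 31, s = 1 − 9·0 = 1, t = 0 − 9·1 = -9  (check: 769·1 + 82·(-9) = 31)
  q = 2: r = 20, s = 0 − 2·1 = -2, t = 1 − 2·(-9) = 19  (check: 769·(-2) + 82·19 = 20)
  q = 1: r = 11, s = 1 − 1·(-2) = 3, t = -9 − 1·19 = -28  (check: 769·3 + 82·(-28) = 11)
  q = 1: r = 9, s = -2 − 1·3 = -5, t = 19 − 1·(-28) = 47  (check: 769·(-5) + 82·47 = 9)
  q = 1: r = 2, s = 3 − 1·(-5) = 8, t = -28 − 1·47 = -75  (check: 769·8 + 82·(-75) = 2)
  q = 4: r = 1, s = -5 − 4·8 = -37, t = 47 − 4·(-75) = 347  (check: 769·(-37) + 82·347 = 1)
The row with r = 1 (the gcd) gives the Bezout coefficients s = -37, t = 347.
Result: 769 · (-37) + 82 · (347) = 1.

gcd(769, 82) = 1; s = -37, t = 347 (check: 769·(-37) + 82·347 = 1).


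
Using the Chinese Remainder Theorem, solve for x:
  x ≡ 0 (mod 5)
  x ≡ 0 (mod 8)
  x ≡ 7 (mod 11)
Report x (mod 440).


Moduli 5, 8, 11 are pairwise coprime; by CRT there is a unique solution modulo M = 5 · 8 · 11 = 440.
Solve pairwise, accumulating the modulus:
  Start with x ≡ 0 (mod 5).
  Combine with x ≡ 0 (mod 8): since gcd(5, 8) = 1, we get a unique residue mod 40.
    Write x = 0 + 5·t and substitute into x ≡ 0 (mod 8): 5·t ≡ 0 − 0 = 0 (mod 8).
    The inverse of 5 mod 8 is 5 (since 5·5 = 25 = 3·8 + 1), so t ≡ 5·0 = 0 ≡ 0 (mod 8).
    Then x = 0 + 5·0 = 0, valid modulo lcm(5, 8) = 40: x ≡ 0 (mod 40).
  Combine with x ≡ 7 (mod 11): since gcd(40, 11) = 1, we get a unique residue mod 440.
    Write x = 0 + 40·t and substitute into x ≡ 7 (mod 11): 40·t ≡ 7 − 0 = 7 (mod 11).
    Reduce coefficients mod 11: 7·t ≡ 7 (mod 11).
    The inverse of 7 mod 11 is 8 (since 7·8 = 56 = 5·11 + 1), so t ≡ 8·7 = 56 ≡ 1 (mod 11).
    Then x = 0 + 40·1 = 40, valid modulo lcm(40, 11) = 440: x ≡ 40 (mod 440).
Verify: 40 mod 5 = 0 ✓, 40 mod 8 = 0 ✓, 40 mod 11 = 7 ✓.

x ≡ 40 (mod 440).


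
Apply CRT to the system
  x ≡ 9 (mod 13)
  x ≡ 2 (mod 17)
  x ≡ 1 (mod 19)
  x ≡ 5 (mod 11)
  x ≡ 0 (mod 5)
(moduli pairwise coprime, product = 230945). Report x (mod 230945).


Product of moduli M = 13 · 17 · 19 · 11 · 5 = 230945.
Merge one congruence at a time:
  Start: x ≡ 9 (mod 13).
  Combine with x ≡ 2 (mod 17); new modulus lcm = 221.
    Write x = 9 + 13·t and substitute into x ≡ 2 (mod 17): 13·t ≡ 2 − 9 = -7 (mod 17).
    Reduce coefficients mod 17: 13·t ≡ 10 (mod 17).
    The inverse of 13 mod 17 is 4 (since 13·4 = 52 = 3·17 + 1), so t ≡ 4·10 = 40 ≡ 6 (mod 17).
    Then x = 9 + 13·6 = 87, valid modulo lcm(13, 17) = 221: x ≡ 87 (mod 221).
  Combine with x ≡ 1 (mod 19); new modulus lcm = 4199.
    Write x = 87 + 221·t and substitute into x ≡ 1 (mod 19): 221·t ≡ 1 − 87 = -86 (mod 19).
    Reduce coefficients mod 19: 12·t ≡ 9 (mod 19).
    The inverse of 12 mod 19 is 8 (since 12·8 = 96 = 5·19 + 1), so t ≡ 8·9 = 72 ≡ 15 (mod 19).
    Then x = 87 + 221·15 = 3402, valid modulo lcm(221, 19) = 4199: x ≡ 3402 (mod 4199).
  Combine with x ≡ 5 (mod 11); new modulus lcm = 46189.
    Write x = 3402 + 4199·t and substitute into x ≡ 5 (mod 11): 4199·t ≡ 5 − 3402 = -3397 (mod 11).
    Reduce coefficients mod 11: 8·t ≡ 2 (mod 11).
    The inverse of 8 mod 11 is 7 (since 8·7 = 56 = 5·11 + 1), so t ≡ 7·2 = 14 ≡ 3 (mod 11).
    Then x = 3402 + 4199·3 = 15999, valid modulo lcm(4199, 11) = 46189: x ≡ 15999 (mod 46189).
  Combine with x ≡ 0 (mod 5); new modulus lcm = 230945.
    Write x = 15999 + 46189·t and substitute into x ≡ 0 (mod 5): 46189·t ≡ 0 − 15999 = -15999 (mod 5).
    Reduce coefficients mod 5: 4·t ≡ 1 (mod 5).
    The inverse of 4 mod 5 is 4 (since 4·4 = 16 = 3·5 + 1), so t ≡ 4·1 = 4 ≡ 4 (mod 5).
    Then x = 15999 + 46189·4 = 200755, valid modulo lcm(46189, 5) = 230945: x ≡ 200755 (mod 230945).
Verify against each original: 200755 mod 13 = 9, 200755 mod 17 = 2, 200755 mod 19 = 1, 200755 mod 11 = 5, 200755 mod 5 = 0.

x ≡ 200755 (mod 230945).


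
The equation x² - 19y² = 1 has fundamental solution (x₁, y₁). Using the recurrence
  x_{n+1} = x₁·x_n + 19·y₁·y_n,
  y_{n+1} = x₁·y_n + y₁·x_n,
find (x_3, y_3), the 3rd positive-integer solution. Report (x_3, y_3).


Step 1: Find the fundamental solution (x₁, y₁) of x² - 19y² = 1.
  Expand √19 as a continued fraction. a₀ = ⌊√19⌋ = 4; iterate m_{k+1} = d_k·a_k − m_k, d_{k+1} = (19 − m_{k+1}²)/d_k, a_{k+1} = ⌊(a₀ + m_{k+1})/d_{k+1}⌋ (starting m₀ = 0, d₀ = 1), with convergents p_k = a_k·p_{k-1} + p_{k-2}, q_k = a_k·q_{k-1} + q_{k-2} (p₋₁ = 1, q₋₁ = 0):
  k = 0: a₀ = 4; p₀/q₀ = 4/1; p₀² − 19·q₀² = 16 − 19 = -3.
  k = 1: m = 4, d = 3, a = ⌊(4 + 4)/3⌋ = 2; p/q = (2·4 + 1)/(2·1 + 0) = 9/2; p² − 19·q² = 81 − 76 = 5.
  k = 2: m = 2, d = 5, a = ⌊(4 + 2)/5⌋ = 1; p/q = (1·9 + 4)/(1·2 + 1) = 13/3; p² − 19·q² = 169 − 171 = -2.
  k = 3: m = 3, d = 2, a = ⌊(4 + 3)/2⌋ = 3; p/q = (3·13 + 9)/(3·3 + 2) = 48/11; p² − 19·q² = 2304 − 2299 = 5.
  k = 4: m = 3, d = 5, a = ⌊(4 + 3)/5⌋ = 1; p/q = (1·48 + 13)/(1·11 + 3) = 61/14; p² − 19·q² = 3721 − 3724 = -3.
  k = 5: m = 2, d = 3, a = ⌊(4 + 2)/3⌋ = 2; p/q = (2·61 + 48)/(2·14 + 11) = 170/39; p² − 19·q² = 28900 − 28899 = 1.
  The first convergent with p² − 19·q² = 1 gives the fundamental solution (x₁, y₁) = (170, 39).
Step 2: Apply the recurrence (x_{n+1}, y_{n+1}) = (x₁x_n + 19y₁y_n, x₁y_n + y₁x_n) repeatedly.
  From (x_1, y_1) = (170, 39): x_2 = 170·170 + 19·39·39 = 57799; y_2 = 170·39 + 39·170 = 13260.
  From (x_2, y_2) = (57799, 13260): x_3 = 170·57799 + 19·39·13260 = 19651490; y_3 = 170·13260 + 39·57799 = 4508361.
Step 3: Verify x_3² - 19·y_3² = 386181059220100 - 386181059220099 = 1 (should be 1). ✓

(x_1, y_1) = (170, 39); (x_3, y_3) = (19651490, 4508361).


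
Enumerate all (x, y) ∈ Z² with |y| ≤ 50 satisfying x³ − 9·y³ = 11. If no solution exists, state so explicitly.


The equation is x³ - 9y³ = 11. For fixed y, x³ = 9·y³ + 11, so a solution requires the RHS to be a perfect cube.
Strategy: iterate y from -50 to 50, compute RHS = 9·y³ + 11, and check whether it is a (positive or negative) perfect cube.
Check small values of y:
  y = 0: RHS = 11 is not a perfect cube.
  y = 1: RHS = 20 is not a perfect cube.
  y = -1: RHS = 2 is not a perfect cube.
  y = 2: RHS = 83 is not a perfect cube.
  y = -2: RHS = -61 is not a perfect cube.
  y = 3: RHS = 254 is not a perfect cube.
  y = -3: RHS = -232 is not a perfect cube.
Continuing the search up to |y| = 50 finds no solutions either.
No (x, y) in the scanned range satisfies the equation.

No integer solutions with |y| ≤ 50.


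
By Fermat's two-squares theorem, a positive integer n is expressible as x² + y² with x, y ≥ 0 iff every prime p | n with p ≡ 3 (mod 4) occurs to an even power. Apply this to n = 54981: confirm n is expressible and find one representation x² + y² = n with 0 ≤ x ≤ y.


Step 1: Factor n = 54981 = 3^2 · 41 · 149.
Step 2: Check the mod-4 condition on each prime factor: 3 ≡ 3 (mod 4), exponent 2 (must be even); 41 ≡ 1 (mod 4), exponent 1; 149 ≡ 1 (mod 4), exponent 1.
All primes ≡ 3 (mod 4) appear to even exponent (or don't appear), so by the two-squares theorem n IS expressible as a sum of two squares.
Step 3: Build a representation. Group n = k² · m with k = 3 and m = 41 · 149 = 6109 (a product of primes ≡ 1 (mod 4)); a representation of m scales to one of n via (k·x)² + (k·y)² = k²(x² + y²). Each prime p ≡ 1 (mod 4) is itself a sum of two squares; find a² by testing p − a² for a perfect square:
  41: 41 − 1² = 40, 41 − 2² = 37, 41 − 3² = 32, 41 − 4² = 25 = 5² ⇒ 41 = 4² + 5².
  149: 149 − 1² = 148, 149 − 2² = 145, 149 − 3² = 140, 149 − 4² = 133, 149 − 5² = 124, 149 − 6² = 113, 149 − 7² = 100 = 10² ⇒ 149 = 7² + 10².
  Combine using the Brahmagupta–Fibonacci identity (a² + b²)(c² + d²) = (ac − bd)² + (ad + bc)² = (ac + bd)² + (ad − bc)²:
  41 · 149 = 6109: from (4² + 5²)(7² + 10²), take (4·7 − 5·10, 4·10 + 5·7) = (28 − 50, 40 + 35) = (-22, 75); dropping signs (only squares matter) gives (22, 75); check 22² + 75² = 484 + 5625 = 6109 ✓.
  Scale by k = 3: (3·22, 3·75) = (66, 225).
Step 4: Order so x ≤ y and verify: 66² + 225² = 4356 + 50625 = 54981 = n. ✓

n = 54981 = 66² + 225² (one valid representation with x ≤ y).


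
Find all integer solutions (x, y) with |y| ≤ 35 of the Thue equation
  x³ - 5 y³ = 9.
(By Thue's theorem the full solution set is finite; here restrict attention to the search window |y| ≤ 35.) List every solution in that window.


The equation is x³ - 5y³ = 9. For fixed y, x³ = 5·y³ + 9, so a solution requires the RHS to be a perfect cube.
Strategy: iterate y from -35 to 35, compute RHS = 5·y³ + 9, and check whether it is a (positive or negative) perfect cube.
Check small values of y:
  y = 0: RHS = 9 is not a perfect cube.
  y = 1: RHS = 14 is not a perfect cube.
  y = -1: RHS = 4 is not a perfect cube.
  y = 2: RHS = 49 is not a perfect cube.
  y = -2: RHS = -31 is not a perfect cube.
  y = 3: RHS = 144 is not a perfect cube.
  y = -3: RHS = -126 is not a perfect cube.
Continuing the search up to |y| = 35 finds no solutions either.
No (x, y) in the scanned range satisfies the equation.

No integer solutions with |y| ≤ 35.


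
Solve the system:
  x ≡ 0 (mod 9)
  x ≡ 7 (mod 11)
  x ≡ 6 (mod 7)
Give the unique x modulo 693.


Moduli 9, 11, 7 are pairwise coprime; by CRT there is a unique solution modulo M = 9 · 11 · 7 = 693.
Solve pairwise, accumulating the modulus:
  Start with x ≡ 0 (mod 9).
  Combine with x ≡ 7 (mod 11): since gcd(9, 11) = 1, we get a unique residue mod 99.
    Write x = 0 + 9·t and substitute into x ≡ 7 (mod 11): 9·t ≡ 7 − 0 = 7 (mod 11).
    The inverse of 9 mod 11 is 5 (since 9·5 = 45 = 4·11 + 1), so t ≡ 5·7 = 35 ≡ 2 (mod 11).
    Then x = 0 + 9·2 = 18, valid modulo lcm(9, 11) = 99: x ≡ 18 (mod 99).
  Combine with x ≡ 6 (mod 7): since gcd(99, 7) = 1, we get a unique residue mod 693.
    Write x = 18 + 99·t and substitute into x ≡ 6 (mod 7): 99·t ≡ 6 − 18 = -12 (mod 7).
    Reduce coefficients mod 7: 1·t ≡ 2 (mod 7).
    So t ≡ 2 (mod 7).
    Then x = 18 + 99·2 = 216, valid modulo lcm(99, 7) = 693: x ≡ 216 (mod 693).
Verify: 216 mod 9 = 0 ✓, 216 mod 11 = 7 ✓, 216 mod 7 = 6 ✓.

x ≡ 216 (mod 693).


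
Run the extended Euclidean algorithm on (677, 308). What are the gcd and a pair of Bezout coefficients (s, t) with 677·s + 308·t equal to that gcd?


Euclidean algorithm on (677, 308) — divide until remainder is 0:
  677 = 2 · 308 + 61
  308 = 5 · 61 + 3
  61 = 20 · 3 + 1
  3 = 3 · 1 + 0
gcd(677, 308) = 1.
Track Bezout coefficients alongside the remainders: start with r₀ = 677 = a·1 + b·0 (s = 1, t = 0) and r₁ = 308 = a·0 + b·1 (s = 0, t = 1); each new remainder r_{k+1} = r_{k-1} − q_k·r_k inherits s_{k+1} = s_{k-1} − q_k·s_k, t_{k+1} = t_{k-1} − q_k·t_k, so r_k = a·s_k + b·t_k at every step:
  q = 2: r = 61, s = 1 − 2·0 = 1, t = 0 − 2·1 = -2  (check: 677·1 + 308·(-2) = 61)
  q = 5: r = 3, s = 0 − 5·1 = -5, t = 1 − 5·(-2) = 11  (check: 677·(-5) + 308·11 = 3)
  q = 20: r = 1, s = 1 − 20·(-5) = 101, t = -2 − 20·11 = -222  (check: 677·101 + 308·(-222) = 1)
The row with r = 1 (the gcd) gives the Bezout coefficients s = 101, t = -222.
Result: 677 · (101) + 308 · (-222) = 1.

gcd(677, 308) = 1; s = 101, t = -222 (check: 677·101 + 308·(-222) = 1).


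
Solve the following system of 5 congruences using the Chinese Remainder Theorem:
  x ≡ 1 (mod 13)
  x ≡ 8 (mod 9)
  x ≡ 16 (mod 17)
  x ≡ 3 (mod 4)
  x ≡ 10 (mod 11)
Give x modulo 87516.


Product of moduli M = 13 · 9 · 17 · 4 · 11 = 87516.
Merge one congruence at a time:
  Start: x ≡ 1 (mod 13).
  Combine with x ≡ 8 (mod 9); new modulus lcm = 117.
    Write x = 1 + 13·t and substitute into x ≡ 8 (mod 9): 13·t ≡ 8 − 1 = 7 (mod 9).
    Reduce coefficients mod 9: 4·t ≡ 7 (mod 9).
    The inverse of 4 mod 9 is 7 (since 4·7 = 28 = 3·9 + 1), so t ≡ 7·7 = 49 ≡ 4 (mod 9).
    Then x = 1 + 13·4 = 53, valid modulo lcm(13, 9) = 117: x ≡ 53 (mod 117).
  Combine with x ≡ 16 (mod 17); new modulus lcm = 1989.
    Write x = 53 + 117·t and substitute into x ≡ 16 (mod 17): 117·t ≡ 16 − 53 = -37 (mod 17).
    Reduce coefficients mod 17: 15·t ≡ 14 (mod 17).
    The inverse of 15 mod 17 is 8 (since 15·8 = 120 = 7·17 + 1), so t ≡ 8·14 = 112 ≡ 10 (mod 17).
    Then x = 53 + 117·10 = 1223, valid modulo lcm(117, 17) = 1989: x ≡ 1223 (mod 1989).
  Combine with x ≡ 3 (mod 4); new modulus lcm = 7956.
    Write x = 1223 + 1989·t and substitute into x ≡ 3 (mod 4): 1989·t ≡ 3 − 1223 = -1220 (mod 4).
    Reduce coefficients mod 4: 1·t ≡ 0 (mod 4).
    So t ≡ 0 (mod 4).
    Then x = 1223 + 1989·0 = 1223, valid modulo lcm(1989, 4) = 7956: x ≡ 1223 (mod 7956).
  Combine with x ≡ 10 (mod 11); new modulus lcm = 87516.
    Write x = 1223 + 7956·t and substitute into x ≡ 10 (mod 11): 7956·t ≡ 10 − 1223 = -1213 (mod 11).
    Reduce coefficients mod 11: 3·t ≡ 8 (mod 11).
    The inverse of 3 mod 11 is 4 (since 3·4 = 12 = 1·11 + 1), so t ≡ 4·8 = 32 ≡ 10 (mod 11).
    Then x = 1223 + 7956·10 = 80783, valid modulo lcm(7956, 11) = 87516: x ≡ 80783 (mod 87516).
Verify against each original: 80783 mod 13 = 1, 80783 mod 9 = 8, 80783 mod 17 = 16, 80783 mod 4 = 3, 80783 mod 11 = 10.

x ≡ 80783 (mod 87516).


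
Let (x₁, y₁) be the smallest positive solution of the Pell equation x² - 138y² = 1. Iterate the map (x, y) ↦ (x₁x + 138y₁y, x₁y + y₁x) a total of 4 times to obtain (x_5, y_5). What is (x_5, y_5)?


Step 1: Find the fundamental solution (x₁, y₁) of x² - 138y² = 1.
  Expand √138 as a continued fraction. a₀ = ⌊√138⌋ = 11; iterate m_{k+1} = d_k·a_k − m_k, d_{k+1} = (138 − m_{k+1}²)/d_k, a_{k+1} = ⌊(a₀ + m_{k+1})/d_{k+1}⌋ (starting m₀ = 0, d₀ = 1), with convergents p_k = a_k·p_{k-1} + p_{k-2}, q_k = a_k·q_{k-1} + q_{k-2} (p₋₁ = 1, q₋₁ = 0):
  k = 0: a₀ = 11; p₀/q₀ = 11/1; p₀² − 138·q₀² = 121 − 138 = -17.
  k = 1: m = 11, d = 17, a = ⌊(11 + 11)/17⌋ = 1; p/q = (1·11 + 1)/(1·1 + 0) = 12/1; p² − 138·q² = 144 − 138 = 6.
  k = 2: m = 6, d = 6, a = ⌊(11 + 6)/6⌋ = 2; p/q = (2·12 + 11)/(2·1 + 1) = 35/3; p² − 138·q² = 1225 − 1242 = -17.
  k = 3: m = 6, d = 17, a = ⌊(11 + 6)/17⌋ = 1; p/q = (1·35 + 12)/(1·3 + 1) = 47/4; p² − 138·q² = 2209 − 2208 = 1.
  The first convergent with p² − 138·q² = 1 gives the fundamental solution (x₁, y₁) = (47, 4).
Step 2: Apply the recurrence (x_{n+1}, y_{n+1}) = (x₁x_n + 138y₁y_n, x₁y_n + y₁x_n) repeatedly.
  From (x_1, y_1) = (47, 4): x_2 = 47·47 + 138·4·4 = 4417; y_2 = 47·4 + 4·47 = 376.
  From (x_2, y_2) = (4417, 376): x_3 = 47·4417 + 138·4·376 = 415151; y_3 = 47·376 + 4·4417 = 35340.
  From (x_3, y_3) = (415151, 35340): x_4 = 47·415151 + 138·4·35340 = 39019777; y_4 = 47·35340 + 4·415151 = 3321584.
  From (x_4, y_4) = (39019777, 3321584): x_5 = 47·39019777 + 138·4·3321584 = 3667443887; y_5 = 47·3321584 + 4·39019777 = 312193556.
Step 3: Verify x_5² - 138·y_5² = 13450144664293668769 - 13450144664293668768 = 1 (should be 1). ✓

(x_1, y_1) = (47, 4); (x_5, y_5) = (3667443887, 312193556).


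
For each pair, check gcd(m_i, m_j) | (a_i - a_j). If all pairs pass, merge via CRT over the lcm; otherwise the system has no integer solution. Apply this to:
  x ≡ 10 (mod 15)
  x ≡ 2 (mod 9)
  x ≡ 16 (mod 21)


Moduli 15, 9, 21 are not pairwise coprime, so CRT works modulo lcm(m_i) when all pairwise compatibility conditions hold.
Pairwise compatibility: gcd(m_i, m_j) must divide a_i - a_j for every pair.
Merge one congruence at a time:
  Start: x ≡ 10 (mod 15).
  Combine with x ≡ 2 (mod 9): gcd(15, 9) = 3, and 2 - 10 = -8 is NOT divisible by 3.
    ⇒ system is inconsistent (no integer solution).

No solution (the system is inconsistent).


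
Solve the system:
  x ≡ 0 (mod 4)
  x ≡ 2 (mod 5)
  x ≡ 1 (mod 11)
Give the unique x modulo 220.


Moduli 4, 5, 11 are pairwise coprime; by CRT there is a unique solution modulo M = 4 · 5 · 11 = 220.
Solve pairwise, accumulating the modulus:
  Start with x ≡ 0 (mod 4).
  Combine with x ≡ 2 (mod 5): since gcd(4, 5) = 1, we get a unique residue mod 20.
    Write x = 0 + 4·t and substitute into x ≡ 2 (mod 5): 4·t ≡ 2 − 0 = 2 (mod 5).
    The inverse of 4 mod 5 is 4 (since 4·4 = 16 = 3·5 + 1), so t ≡ 4·2 = 8 ≡ 3 (mod 5).
    Then x = 0 + 4·3 = 12, valid modulo lcm(4, 5) = 20: x ≡ 12 (mod 20).
  Combine with x ≡ 1 (mod 11): since gcd(20, 11) = 1, we get a unique residue mod 220.
    Write x = 12 + 20·t and substitute into x ≡ 1 (mod 11): 20·t ≡ 1 − 12 = -11 (mod 11).
    Reduce coefficients mod 11: 9·t ≡ 0 (mod 11).
    The inverse of 9 mod 11 is 5 (since 9·5 = 45 = 4·11 + 1), so t ≡ 5·0 = 0 ≡ 0 (mod 11).
    Then x = 12 + 20·0 = 12, valid modulo lcm(20, 11) = 220: x ≡ 12 (mod 220).
Verify: 12 mod 4 = 0 ✓, 12 mod 5 = 2 ✓, 12 mod 11 = 1 ✓.

x ≡ 12 (mod 220).


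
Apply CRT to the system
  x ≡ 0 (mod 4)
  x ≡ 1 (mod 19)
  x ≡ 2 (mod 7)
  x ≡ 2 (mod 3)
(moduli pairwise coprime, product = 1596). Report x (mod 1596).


Product of moduli M = 4 · 19 · 7 · 3 = 1596.
Merge one congruence at a time:
  Start: x ≡ 0 (mod 4).
  Combine with x ≡ 1 (mod 19); new modulus lcm = 76.
    Write x = 0 + 4·t and substitute into x ≡ 1 (mod 19): 4·t ≡ 1 − 0 = 1 (mod 19).
    The inverse of 4 mod 19 is 5 (since 4·5 = 20 = 1·19 + 1), so t ≡ 5·1 = 5 ≡ 5 (mod 19).
    Then x = 0 + 4·5 = 20, valid modulo lcm(4, 19) = 76: x ≡ 20 (mod 76).
  Combine with x ≡ 2 (mod 7); new modulus lcm = 532.
    Write x = 20 + 76·t and substitute into x ≡ 2 (mod 7): 76·t ≡ 2 − 20 = -18 (mod 7).
    Reduce coefficients mod 7: 6·t ≡ 3 (mod 7).
    The inverse of 6 mod 7 is 6 (since 6·6 = 36 = 5·7 + 1), so t ≡ 6·3 = 18 ≡ 4 (mod 7).
    Then x = 20 + 76·4 = 324, valid modulo lcm(76, 7) = 532: x ≡ 324 (mod 532).
  Combine with x ≡ 2 (mod 3); new modulus lcm = 1596.
    Write x = 324 + 532·t and substitute into x ≡ 2 (mod 3): 532·t ≡ 2 − 324 = -322 (mod 3).
    Reduce coefficients mod 3: 1·t ≡ 2 (mod 3).
    So t ≡ 2 (mod 3).
    Then x = 324 + 532·2 = 1388, valid modulo lcm(532, 3) = 1596: x ≡ 1388 (mod 1596).
Verify against each original: 1388 mod 4 = 0, 1388 mod 19 = 1, 1388 mod 7 = 2, 1388 mod 3 = 2.

x ≡ 1388 (mod 1596).


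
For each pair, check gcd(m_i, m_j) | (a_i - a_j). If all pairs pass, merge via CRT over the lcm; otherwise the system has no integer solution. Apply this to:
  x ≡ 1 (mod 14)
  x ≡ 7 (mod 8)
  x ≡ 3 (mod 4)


Moduli 14, 8, 4 are not pairwise coprime, so CRT works modulo lcm(m_i) when all pairwise compatibility conditions hold.
Pairwise compatibility: gcd(m_i, m_j) must divide a_i - a_j for every pair.
Merge one congruence at a time:
  Start: x ≡ 1 (mod 14).
  Combine with x ≡ 7 (mod 8): gcd(14, 8) = 2; 7 - 1 = 6, which IS divisible by 2, so compatible.
    Write x = 1 + 14·t and substitute into x ≡ 7 (mod 8): 14·t ≡ 7 − 1 = 6 (mod 8).
    Divide the congruence (and modulus) by g = 2: 7·t ≡ 3 (mod 4).
    Reduce coefficients mod 4: 3·t ≡ 3 (mod 4).
    The inverse of 3 mod 4 is 3 (since 3·3 = 9 = 2·4 + 1), so t ≡ 3·3 = 9 ≡ 1 (mod 4).
    Then x = 1 + 14·1 = 15, valid modulo lcm(14, 8) = 56: x ≡ 15 (mod 56).
  Combine with x ≡ 3 (mod 4): gcd(56, 4) = 4; 3 - 15 = -12, which IS divisible by 4, so compatible.
    Write x = 15 + 56·t and substitute into x ≡ 3 (mod 4): 56·t ≡ 3 − 15 = -12 (mod 4).
    Divide the congruence (and modulus) by g = 4: 14·t ≡ -3 (mod 1).
    Modulo 1 every t works; take t = 0.
    Then x = 15 + 56·0 = 15, valid modulo lcm(56, 4) = 56: x ≡ 15 (mod 56).
Verify: 15 mod 14 = 1, 15 mod 8 = 7, 15 mod 4 = 3.

x ≡ 15 (mod 56).


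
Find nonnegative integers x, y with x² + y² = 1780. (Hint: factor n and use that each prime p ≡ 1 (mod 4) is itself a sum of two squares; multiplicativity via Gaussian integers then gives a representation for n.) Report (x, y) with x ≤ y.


Step 1: Factor n = 1780 = 2^2 · 5 · 89.
Step 2: Check the mod-4 condition on each prime factor: 2 = 2 (special); 5 ≡ 1 (mod 4), exponent 1; 89 ≡ 1 (mod 4), exponent 1.
All primes ≡ 3 (mod 4) appear to even exponent (or don't appear), so by the two-squares theorem n IS expressible as a sum of two squares.
Step 3: Build a representation. Group n = k² · m with k = 2 and m = 5 · 89 = 445 (a product of primes ≡ 1 (mod 4)); a representation of m scales to one of n via (k·x)² + (k·y)² = k²(x² + y²). Each prime p ≡ 1 (mod 4) is itself a sum of two squares; find a² by testing p − a² for a perfect square:
  5: 5 − 1² = 4 = 2² ⇒ 5 = 1² + 2².
  89: 89 − 1² = 88, 89 − 2² = 85, 89 − 3² = 80, 89 − 4² = 73, 89 − 5² = 64 = 8² ⇒ 89 = 5² + 8².
  Combine using the Brahmagupta–Fibonacci identity (a² + b²)(c² + d²) = (ac − bd)² + (ad + bc)² = (ac + bd)² + (ad − bc)²:
  5 · 89 = 445: from (1² + 2²)(5² + 8²), take (1·5 − 2·8, 1·8 + 2·5) = (5 − 16, 8 + 10) = (-11, 18); dropping signs (only squares matter) gives (11, 18); check 11² + 18² = 121 + 324 = 445 ✓.
  Scale by k = 2: (2·11, 2·18) = (22, 36).
Step 4: Order so x ≤ y and verify: 22² + 36² = 484 + 1296 = 1780 = n. ✓

n = 1780 = 22² + 36² (one valid representation with x ≤ y).


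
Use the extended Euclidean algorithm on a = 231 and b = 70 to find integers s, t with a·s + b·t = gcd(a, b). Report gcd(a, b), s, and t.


Euclidean algorithm on (231, 70) — divide until remainder is 0:
  231 = 3 · 70 + 21
  70 = 3 · 21 + 7
  21 = 3 · 7 + 0
gcd(231, 70) = 7.
Track Bezout coefficients alongside the remainders: start with r₀ = 231 = a·1 + b·0 (s = 1, t = 0) and r₁ = 70 = a·0 + b·1 (s = 0, t = 1); each new remainder r_{k+1} = r_{k-1} − q_k·r_k inherits s_{k+1} = s_{k-1} − q_k·s_k, t_{k+1} = t_{k-1} − q_k·t_k, so r_k = a·s_k + b·t_k at every step:
  q = 3: r = 21, s = 1 − 3·0 = 1, t = 0 − 3·1 = -3  (check: 231·1 + 70·(-3) = 21)
  q = 3: r = 7, s = 0 − 3·1 = -3, t = 1 − 3·(-3) = 10  (check: 231·(-3) + 70·10 = 7)
The row with r = 7 (the gcd) gives the Bezout coefficients s = -3, t = 10.
Result: 231 · (-3) + 70 · (10) = 7.

gcd(231, 70) = 7; s = -3, t = 10 (check: 231·(-3) + 70·10 = 7).


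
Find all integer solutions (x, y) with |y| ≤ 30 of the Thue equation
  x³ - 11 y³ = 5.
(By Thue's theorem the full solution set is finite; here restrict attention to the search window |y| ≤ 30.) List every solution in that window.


The equation is x³ - 11y³ = 5. For fixed y, x³ = 11·y³ + 5, so a solution requires the RHS to be a perfect cube.
Strategy: iterate y from -30 to 30, compute RHS = 11·y³ + 5, and check whether it is a (positive or negative) perfect cube.
Check small values of y:
  y = 0: RHS = 5 is not a perfect cube.
  y = 1: RHS = 16 is not a perfect cube.
  y = -1: RHS = -6 is not a perfect cube.
  y = 2: RHS = 93 is not a perfect cube.
  y = -2: RHS = -83 is not a perfect cube.
  y = 3: RHS = 302 is not a perfect cube.
  y = -3: RHS = -292 is not a perfect cube.
Continuing the search up to |y| = 30 finds no solutions either.
No (x, y) in the scanned range satisfies the equation.

No integer solutions with |y| ≤ 30.


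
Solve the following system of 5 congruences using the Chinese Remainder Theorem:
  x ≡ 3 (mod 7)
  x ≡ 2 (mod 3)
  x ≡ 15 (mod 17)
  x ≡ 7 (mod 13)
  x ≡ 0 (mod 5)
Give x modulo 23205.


Product of moduli M = 7 · 3 · 17 · 13 · 5 = 23205.
Merge one congruence at a time:
  Start: x ≡ 3 (mod 7).
  Combine with x ≡ 2 (mod 3); new modulus lcm = 21.
    Write x = 3 + 7·t and substitute into x ≡ 2 (mod 3): 7·t ≡ 2 − 3 = -1 (mod 3).
    Reduce coefficients mod 3: 1·t ≡ 2 (mod 3).
    So t ≡ 2 (mod 3).
    Then x = 3 + 7·2 = 17, valid modulo lcm(7, 3) = 21: x ≡ 17 (mod 21).
  Combine with x ≡ 15 (mod 17); new modulus lcm = 357.
    Write x = 17 + 21·t and substitute into x ≡ 15 (mod 17): 21·t ≡ 15 − 17 = -2 (mod 17).
    Reduce coefficients mod 17: 4·t ≡ 15 (mod 17).
    The inverse of 4 mod 17 is 13 (since 4·13 = 52 = 3·17 + 1), so t ≡ 13·15 = 195 ≡ 8 (mod 17).
    Then x = 17 + 21·8 = 185, valid modulo lcm(21, 17) = 357: x ≡ 185 (mod 357).
  Combine with x ≡ 7 (mod 13); new modulus lcm = 4641.
    Write x = 185 + 357·t and substitute into x ≡ 7 (mod 13): 357·t ≡ 7 − 185 = -178 (mod 13).
    Reduce coefficients mod 13: 6·t ≡ 4 (mod 13).
    The inverse of 6 mod 13 is 11 (since 6·11 = 66 = 5·13 + 1), so t ≡ 11·4 = 44 ≡ 5 (mod 13).
    Then x = 185 + 357·5 = 1970, valid modulo lcm(357, 13) = 4641: x ≡ 1970 (mod 4641).
  Combine with x ≡ 0 (mod 5); new modulus lcm = 23205.
    Write x = 1970 + 4641·t and substitute into x ≡ 0 (mod 5): 4641·t ≡ 0 − 1970 = -1970 (mod 5).
    Reduce coefficients mod 5: 1·t ≡ 0 (mod 5).
    So t ≡ 0 (mod 5).
    Then x = 1970 + 4641·0 = 1970, valid modulo lcm(4641, 5) = 23205: x ≡ 1970 (mod 23205).
Verify against each original: 1970 mod 7 = 3, 1970 mod 3 = 2, 1970 mod 17 = 15, 1970 mod 13 = 7, 1970 mod 5 = 0.

x ≡ 1970 (mod 23205).


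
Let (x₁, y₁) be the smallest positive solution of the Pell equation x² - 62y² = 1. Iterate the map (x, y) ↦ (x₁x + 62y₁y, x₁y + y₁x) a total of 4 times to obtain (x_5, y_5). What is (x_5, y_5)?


Step 1: Find the fundamental solution (x₁, y₁) of x² - 62y² = 1.
  Expand √62 as a continued fraction. a₀ = ⌊√62⌋ = 7; iterate m_{k+1} = d_k·a_k − m_k, d_{k+1} = (62 − m_{k+1}²)/d_k, a_{k+1} = ⌊(a₀ + m_{k+1})/d_{k+1}⌋ (starting m₀ = 0, d₀ = 1), with convergents p_k = a_k·p_{k-1} + p_{k-2}, q_k = a_k·q_{k-1} + q_{k-2} (p₋₁ = 1, q₋₁ = 0):
  k = 0: a₀ = 7; p₀/q₀ = 7/1; p₀² − 62·q₀² = 49 − 62 = -13.
  k = 1: m = 7, d = 13, a = ⌊(7 + 7)/13⌋ = 1; p/q = (1·7 + 1)/(1·1 + 0) = 8/1; p² − 62·q² = 64 − 62 = 2.
  k = 2: m = 6, d = 2, a = ⌊(7 + 6)/2⌋ = 6; p/q = (6·8 + 7)/(6·1 + 1) = 55/7; p² − 62·q² = 3025 − 3038 = -13.
  k = 3: m = 6, d = 13, a = ⌊(7 + 6)/13⌋ = 1; p/q = (1·55 + 8)/(1·7 + 1) = 63/8; p² − 62·q² = 3969 − 3968 = 1.
  The first convergent with p² − 62·q² = 1 gives the fundamental solution (x₁, y₁) = (63, 8).
Step 2: Apply the recurrence (x_{n+1}, y_{n+1}) = (x₁x_n + 62y₁y_n, x₁y_n + y₁x_n) repeatedly.
  From (x_1, y_1) = (63, 8): x_2 = 63·63 + 62·8·8 = 7937; y_2 = 63·8 + 8·63 = 1008.
  From (x_2, y_2) = (7937, 1008): x_3 = 63·7937 + 62·8·1008 = 999999; y_3 = 63·1008 + 8·7937 = 127000.
  From (x_3, y_3) = (999999, 127000): x_4 = 63·999999 + 62·8·127000 = 125991937; y_4 = 63·127000 + 8·999999 = 16000992.
  From (x_4, y_4) = (125991937, 16000992): x_5 = 63·125991937 + 62·8·16000992 = 15873984063; y_5 = 63·16000992 + 8·125991937 = 2015997992.
Step 3: Verify x_5² - 62·y_5² = 251983370032377987969 - 251983370032377987968 = 1 (should be 1). ✓

(x_1, y_1) = (63, 8); (x_5, y_5) = (15873984063, 2015997992).


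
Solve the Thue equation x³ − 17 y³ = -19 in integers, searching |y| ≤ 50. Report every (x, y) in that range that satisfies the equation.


The equation is x³ - 17y³ = -19. For fixed y, x³ = 17·y³ − 19, so a solution requires the RHS to be a perfect cube.
Strategy: iterate y from -50 to 50, compute RHS = 17·y³ − 19, and check whether it is a (positive or negative) perfect cube.
Check small values of y:
  y = 0: RHS = -19 is not a perfect cube.
  y = 1: RHS = -2 is not a perfect cube.
  y = -1: RHS = -36 is not a perfect cube.
  y = 2: RHS = 117 is not a perfect cube.
  y = -2: RHS = -155 is not a perfect cube.
  y = 3: RHS = 440 is not a perfect cube.
  y = -3: RHS = -478 is not a perfect cube.
Continuing the search up to |y| = 50 finds no solutions either.
No (x, y) in the scanned range satisfies the equation.

No integer solutions with |y| ≤ 50.


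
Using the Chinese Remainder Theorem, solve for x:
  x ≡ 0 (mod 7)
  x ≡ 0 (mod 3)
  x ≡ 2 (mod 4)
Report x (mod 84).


Moduli 7, 3, 4 are pairwise coprime; by CRT there is a unique solution modulo M = 7 · 3 · 4 = 84.
Solve pairwise, accumulating the modulus:
  Start with x ≡ 0 (mod 7).
  Combine with x ≡ 0 (mod 3): since gcd(7, 3) = 1, we get a unique residue mod 21.
    Write x = 0 + 7·t and substitute into x ≡ 0 (mod 3): 7·t ≡ 0 − 0 = 0 (mod 3).
    Reduce coefficients mod 3: 1·t ≡ 0 (mod 3).
    So t ≡ 0 (mod 3).
    Then x = 0 + 7·0 = 0, valid modulo lcm(7, 3) = 21: x ≡ 0 (mod 21).
  Combine with x ≡ 2 (mod 4): since gcd(21, 4) = 1, we get a unique residue mod 84.
    Write x = 0 + 21·t and substitute into x ≡ 2 (mod 4): 21·t ≡ 2 − 0 = 2 (mod 4).
    Reduce coefficients mod 4: 1·t ≡ 2 (mod 4).
    So t ≡ 2 (mod 4).
    Then x = 0 + 21·2 = 42, valid modulo lcm(21, 4) = 84: x ≡ 42 (mod 84).
Verify: 42 mod 7 = 0 ✓, 42 mod 3 = 0 ✓, 42 mod 4 = 2 ✓.

x ≡ 42 (mod 84).


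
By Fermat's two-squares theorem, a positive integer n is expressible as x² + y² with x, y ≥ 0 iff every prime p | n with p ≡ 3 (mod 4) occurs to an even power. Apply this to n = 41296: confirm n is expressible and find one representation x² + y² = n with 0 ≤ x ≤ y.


Step 1: Factor n = 41296 = 2^4 · 29 · 89.
Step 2: Check the mod-4 condition on each prime factor: 2 = 2 (special); 29 ≡ 1 (mod 4), exponent 1; 89 ≡ 1 (mod 4), exponent 1.
All primes ≡ 3 (mod 4) appear to even exponent (or don't appear), so by the two-squares theorem n IS expressible as a sum of two squares.
Step 3: Build a representation. Group n = k² · m with k = 4 and m = 29 · 89 = 2581 (a product of primes ≡ 1 (mod 4)); a representation of m scales to one of n via (k·x)² + (k·y)² = k²(x² + y²). Each prime p ≡ 1 (mod 4) is itself a sum of two squares; find a² by testing p − a² for a perfect square:
  29: 29 − 1² = 28, 29 − 2² = 25 = 5² ⇒ 29 = 2² + 5².
  89: 89 − 1² = 88, 89 − 2² = 85, 89 − 3² = 80, 89 − 4² = 73, 89 − 5² = 64 = 8² ⇒ 89 = 5² + 8².
  Combine using the Brahmagupta–Fibonacci identity (a² + b²)(c² + d²) = (ac − bd)² + (ad + bc)² = (ac + bd)² + (ad − bc)²:
  29 · 89 = 2581: from (2² + 5²)(5² + 8²), take (2·5 − 5·8, 2·8 + 5·5) = (10 − 40, 16 + 25) = (-30, 41); dropping signs (only squares matter) gives (30, 41); check 30² + 41² = 900 + 1681 = 2581 ✓.
  Scale by k = 4: (4·30, 4·41) = (120, 164).
Step 4: Order so x ≤ y and verify: 120² + 164² = 14400 + 26896 = 41296 = n. ✓

n = 41296 = 120² + 164² (one valid representation with x ≤ y).


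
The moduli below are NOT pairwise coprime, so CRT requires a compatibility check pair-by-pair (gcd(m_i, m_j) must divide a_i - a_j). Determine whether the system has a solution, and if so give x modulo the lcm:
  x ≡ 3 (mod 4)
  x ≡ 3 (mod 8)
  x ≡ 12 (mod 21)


Moduli 4, 8, 21 are not pairwise coprime, so CRT works modulo lcm(m_i) when all pairwise compatibility conditions hold.
Pairwise compatibility: gcd(m_i, m_j) must divide a_i - a_j for every pair.
Merge one congruence at a time:
  Start: x ≡ 3 (mod 4).
  Combine with x ≡ 3 (mod 8): gcd(4, 8) = 4; 3 - 3 = 0, which IS divisible by 4, so compatible.
    Write x = 3 + 4·t and substitute into x ≡ 3 (mod 8): 4·t ≡ 3 − 3 = 0 (mod 8).
    Divide the congruence (and modulus) by g = 4: 1·t ≡ 0 (mod 2).
    So t ≡ 0 (mod 2).
    Then x = 3 + 4·0 = 3, valid modulo lcm(4, 8) = 8: x ≡ 3 (mod 8).
  Combine with x ≡ 12 (mod 21): gcd(8, 21) = 1; 12 - 3 = 9, which IS divisible by 1, so compatible.
    Write x = 3 + 8·t and substitute into x ≡ 12 (mod 21): 8·t ≡ 12 − 3 = 9 (mod 21).
    The inverse of 8 mod 21 is 8 (since 8·8 = 64 = 3·21 + 1), so t ≡ 8·9 = 72 ≡ 9 (mod 21).
    Then x = 3 + 8·9 = 75, valid modulo lcm(8, 21) = 168: x ≡ 75 (mod 168).
Verify: 75 mod 4 = 3, 75 mod 8 = 3, 75 mod 21 = 12.

x ≡ 75 (mod 168).


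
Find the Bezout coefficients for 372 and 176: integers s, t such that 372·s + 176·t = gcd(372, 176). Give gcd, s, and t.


Euclidean algorithm on (372, 176) — divide until remainder is 0:
  372 = 2 · 176 + 20
  176 = 8 · 20 + 16
  20 = 1 · 16 + 4
  16 = 4 · 4 + 0
gcd(372, 176) = 4.
Track Bezout coefficients alongside the remainders: start with r₀ = 372 = a·1 + b·0 (s = 1, t = 0) and r₁ = 176 = a·0 + b·1 (s = 0, t = 1); each new remainder r_{k+1} = r_{k-1} − q_k·r_k inherits s_{k+1} = s_{k-1} − q_k·s_k, t_{k+1} = t_{k-1} − q_k·t_k, so r_k = a·s_k + b·t_k at every step:
  q = 2: r = 20, s = 1 − 2·0 = 1, t = 0 − 2·1 = -2  (check: 372·1 + 176·(-2) = 20)
  q = 8: r = 16, s = 0 − 8·1 = -8, t = 1 − 8·(-2) = 17  (check: 372·(-8) + 176·17 = 16)
  q = 1: r = 4, s = 1 − 1·(-8) = 9, t = -2 − 1·17 = -19  (check: 372·9 + 176·(-19) = 4)
The row with r = 4 (the gcd) gives the Bezout coefficients s = 9, t = -19.
Result: 372 · (9) + 176 · (-19) = 4.

gcd(372, 176) = 4; s = 9, t = -19 (check: 372·9 + 176·(-19) = 4).


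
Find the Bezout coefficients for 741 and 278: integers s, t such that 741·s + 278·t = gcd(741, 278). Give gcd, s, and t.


Euclidean algorithm on (741, 278) — divide until remainder is 0:
  741 = 2 · 278 + 185
  278 = 1 · 185 + 93
  185 = 1 · 93 + 92
  93 = 1 · 92 + 1
  92 = 92 · 1 + 0
gcd(741, 278) = 1.
Track Bezout coefficients alongside the remainders: start with r₀ = 741 = a·1 + b·0 (s = 1, t = 0) and r₁ = 278 = a·0 + b·1 (s = 0, t = 1); each new remainder r_{k+1} = r_{k-1} − q_k·r_k inherits s_{k+1} = s_{k-1} − q_k·s_k, t_{k+1} = t_{k-1} − q_k·t_k, so r_k = a·s_k + b·t_k at every step:
  q = 2: r = 185, s = 1 − 2·0 = 1, t = 0 − 2·1 = -2  (check: 741·1 + 278·(-2) = 185)
  q = 1: r = 93, s = 0 − 1·1 = -1, t = 1 − 1·(-2) = 3  (check: 741·(-1) + 278·3 = 93)
  q = 1: r = 92, s = 1 − 1·(-1) = 2, t = -2 − 1·3 = -5  (check: 741·2 + 278·(-5) = 92)
  q = 1: r = 1, s = -1 − 1·2 = -3, t = 3 − 1·(-5) = 8  (check: 741·(-3) + 278·8 = 1)
The row with r = 1 (the gcd) gives the Bezout coefficients s = -3, t = 8.
Result: 741 · (-3) + 278 · (8) = 1.

gcd(741, 278) = 1; s = -3, t = 8 (check: 741·(-3) + 278·8 = 1).


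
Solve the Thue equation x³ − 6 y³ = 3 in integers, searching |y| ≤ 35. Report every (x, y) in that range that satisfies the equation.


The equation is x³ - 6y³ = 3. For fixed y, x³ = 6·y³ + 3, so a solution requires the RHS to be a perfect cube.
Strategy: iterate y from -35 to 35, compute RHS = 6·y³ + 3, and check whether it is a (positive or negative) perfect cube.
Check small values of y:
  y = 0: RHS = 3 is not a perfect cube.
  y = 1: RHS = 9 is not a perfect cube.
  y = -1: RHS = -3 is not a perfect cube.
  y = 2: RHS = 51 is not a perfect cube.
  y = -2: RHS = -45 is not a perfect cube.
  y = 3: RHS = 165 is not a perfect cube.
  y = -3: RHS = -159 is not a perfect cube.
Continuing the search up to |y| = 35 finds no solutions either.
No (x, y) in the scanned range satisfies the equation.

No integer solutions with |y| ≤ 35.


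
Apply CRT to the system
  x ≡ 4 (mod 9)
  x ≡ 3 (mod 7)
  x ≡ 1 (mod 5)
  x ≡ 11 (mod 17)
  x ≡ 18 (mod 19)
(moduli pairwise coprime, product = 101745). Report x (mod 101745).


Product of moduli M = 9 · 7 · 5 · 17 · 19 = 101745.
Merge one congruence at a time:
  Start: x ≡ 4 (mod 9).
  Combine with x ≡ 3 (mod 7); new modulus lcm = 63.
    Write x = 4 + 9·t and substitute into x ≡ 3 (mod 7): 9·t ≡ 3 − 4 = -1 (mod 7).
    Reduce coefficients mod 7: 2·t ≡ 6 (mod 7).
    The inverse of 2 mod 7 is 4 (since 2·4 = 8 = 1·7 + 1), so t ≡ 4·6 = 24 ≡ 3 (mod 7).
    Then x = 4 + 9·3 = 31, valid modulo lcm(9, 7) = 63: x ≡ 31 (mod 63).
  Combine with x ≡ 1 (mod 5); new modulus lcm = 315.
    Write x = 31 + 63·t and substitute into x ≡ 1 (mod 5): 63·t ≡ 1 − 31 = -30 (mod 5).
    Reduce coefficients mod 5: 3·t ≡ 0 (mod 5).
    The inverse of 3 mod 5 is 2 (since 3·2 = 6 = 1·5 + 1), so t ≡ 2·0 = 0 ≡ 0 (mod 5).
    Then x = 31 + 63·0 = 31, valid modulo lcm(63, 5) = 315: x ≡ 31 (mod 315).
  Combine with x ≡ 11 (mod 17); new modulus lcm = 5355.
    Write x = 31 + 315·t and substitute into x ≡ 11 (mod 17): 315·t ≡ 11 − 31 = -20 (mod 17).
    Reduce coefficients mod 17: 9·t ≡ 14 (mod 17).
    The inverse of 9 mod 17 is 2 (since 9·2 = 18 = 1·17 + 1), so t ≡ 2·14 = 28 ≡ 11 (mod 17).
    Then x = 31 + 315·11 = 3496, valid modulo lcm(315, 17) = 5355: x ≡ 3496 (mod 5355).
  Combine with x ≡ 18 (mod 19); new modulus lcm = 101745.
    Write x = 3496 + 5355·t and substitute into x ≡ 18 (mod 19): 5355·t ≡ 18 − 3496 = -3478 (mod 19).
    Reduce coefficients mod 19: 16·t ≡ 18 (mod 19).
    The inverse of 16 mod 19 is 6 (since 16·6 = 96 = 5·19 + 1), so t ≡ 6·18 = 108 ≡ 13 (mod 19).
    Then x = 3496 + 5355·13 = 73111, valid modulo lcm(5355, 19) = 101745: x ≡ 73111 (mod 101745).
Verify against each original: 73111 mod 9 = 4, 73111 mod 7 = 3, 73111 mod 5 = 1, 73111 mod 17 = 11, 73111 mod 19 = 18.

x ≡ 73111 (mod 101745).


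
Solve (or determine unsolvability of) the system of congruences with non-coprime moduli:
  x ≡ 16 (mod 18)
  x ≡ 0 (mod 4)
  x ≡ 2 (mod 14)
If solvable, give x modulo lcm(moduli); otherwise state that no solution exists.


Moduli 18, 4, 14 are not pairwise coprime, so CRT works modulo lcm(m_i) when all pairwise compatibility conditions hold.
Pairwise compatibility: gcd(m_i, m_j) must divide a_i - a_j for every pair.
Merge one congruence at a time:
  Start: x ≡ 16 (mod 18).
  Combine with x ≡ 0 (mod 4): gcd(18, 4) = 2; 0 - 16 = -16, which IS divisible by 2, so compatible.
    Write x = 16 + 18·t and substitute into x ≡ 0 (mod 4): 18·t ≡ 0 − 16 = -16 (mod 4).
    Divide the congruence (and modulus) by g = 2: 9·t ≡ -8 (mod 2).
    Reduce coefficients mod 2: 1·t ≡ 0 (mod 2).
    So t ≡ 0 (mod 2).
    Then x = 16 + 18·0 = 16, valid modulo lcm(18, 4) = 36: x ≡ 16 (mod 36).
  Combine with x ≡ 2 (mod 14): gcd(36, 14) = 2; 2 - 16 = -14, which IS divisible by 2, so compatible.
    Write x = 16 + 36·t and substitute into x ≡ 2 (mod 14): 36·t ≡ 2 − 16 = -14 (mod 14).
    Divide the congruence (and modulus) by g = 2: 18·t ≡ -7 (mod 7).
    Reduce coefficients mod 7: 4·t ≡ 0 (mod 7).
    The inverse of 4 mod 7 is 2 (since 4·2 = 8 = 1·7 + 1), so t ≡ 2·0 = 0 ≡ 0 (mod 7).
    Then x = 16 + 36·0 = 16, valid modulo lcm(36, 14) = 252: x ≡ 16 (mod 252).
Verify: 16 mod 18 = 16, 16 mod 4 = 0, 16 mod 14 = 2.

x ≡ 16 (mod 252).
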